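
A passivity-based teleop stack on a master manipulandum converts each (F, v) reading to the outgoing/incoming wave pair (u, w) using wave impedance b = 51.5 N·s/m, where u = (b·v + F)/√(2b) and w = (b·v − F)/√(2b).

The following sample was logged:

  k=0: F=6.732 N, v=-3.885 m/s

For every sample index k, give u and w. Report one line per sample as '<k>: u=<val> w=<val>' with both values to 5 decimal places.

0: u=-19.05090 w=-20.37755

k=0: b·v=51.5×(-3.885)=-200.07750; √(2b)=10.14889; u=(-200.07750+6.732)/10.14889=-19.05090, w=(-200.07750−6.732)/10.14889=-20.37755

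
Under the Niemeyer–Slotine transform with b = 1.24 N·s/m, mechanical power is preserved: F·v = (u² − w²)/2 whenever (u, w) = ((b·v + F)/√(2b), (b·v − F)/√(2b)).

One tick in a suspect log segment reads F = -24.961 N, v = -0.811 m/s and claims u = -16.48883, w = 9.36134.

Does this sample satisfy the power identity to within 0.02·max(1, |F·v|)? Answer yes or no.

F·v = (-24.961)×(-0.811) = 20.2434 W.
(u² − w²)/2 = (271.8815 − 87.6347)/2 = 92.1234 W.
|Δ| = 71.8800;  2% of max(1, |F·v|) = 0.4049.

no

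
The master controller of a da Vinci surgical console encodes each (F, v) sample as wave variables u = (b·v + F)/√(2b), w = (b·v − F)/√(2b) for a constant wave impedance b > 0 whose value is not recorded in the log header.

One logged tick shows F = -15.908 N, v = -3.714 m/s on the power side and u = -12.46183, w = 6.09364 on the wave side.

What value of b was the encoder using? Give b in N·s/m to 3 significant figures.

b = 1.47 N·s/m

u + w = -6.36819;  u + w = √(2b)·v, so √(2b) = -6.36819/(-3.714) = 1.71464.
b = (√(2b))²/2 = 2.94001/2 = 1.47000.
(Check via u − w = 2F/√(2b): u − w = -18.55547, 2F/√(2b) = -18.55545.)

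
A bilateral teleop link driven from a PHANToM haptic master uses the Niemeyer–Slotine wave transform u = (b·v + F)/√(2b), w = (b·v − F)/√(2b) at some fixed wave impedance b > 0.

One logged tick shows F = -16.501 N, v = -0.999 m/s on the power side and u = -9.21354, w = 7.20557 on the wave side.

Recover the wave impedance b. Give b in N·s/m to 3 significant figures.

u + w = -2.0080;  u + w = √(2b)·v, so √(2b) = -2.0080/(-0.999) = 2.0100.
b = (√(2b))²/2 = 4.0400/2 = 2.0200.
(Check via u − w = 2F/√(2b): u − w = -16.4191, 2F/√(2b) = -16.4191.)

b = 2.02 N·s/m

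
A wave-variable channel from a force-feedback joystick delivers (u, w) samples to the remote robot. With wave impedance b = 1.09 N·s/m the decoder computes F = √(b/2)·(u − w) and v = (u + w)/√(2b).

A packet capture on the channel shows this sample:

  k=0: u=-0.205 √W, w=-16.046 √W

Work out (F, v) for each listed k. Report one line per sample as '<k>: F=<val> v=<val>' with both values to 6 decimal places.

0: F=11.694478 v=-11.006566

k=0: u−w=15.841000, u+w=-16.251000; √(b/2)=0.738241, √(2b)=1.476482; F=0.738241×15.841=11.694478, v=-16.251000/1.476482=-11.006566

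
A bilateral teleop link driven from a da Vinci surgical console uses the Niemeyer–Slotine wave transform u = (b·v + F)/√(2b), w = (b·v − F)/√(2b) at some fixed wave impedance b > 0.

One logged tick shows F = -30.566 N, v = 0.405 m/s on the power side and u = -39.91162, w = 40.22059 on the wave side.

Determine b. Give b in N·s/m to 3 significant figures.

u + w = 0.3090;  u + w = √(2b)·v, so √(2b) = 0.3090/0.405 = 0.7629.
b = (√(2b))²/2 = 0.5820/2 = 0.2910.
(Check via u − w = 2F/√(2b): u − w = -80.1322, 2F/√(2b) = -80.1322.)

b = 0.291 N·s/m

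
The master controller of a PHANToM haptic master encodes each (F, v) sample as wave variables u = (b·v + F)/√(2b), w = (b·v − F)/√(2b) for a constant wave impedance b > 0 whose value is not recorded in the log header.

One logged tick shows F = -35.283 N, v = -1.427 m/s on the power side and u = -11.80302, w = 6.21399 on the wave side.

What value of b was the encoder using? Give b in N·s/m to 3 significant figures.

b = 7.67 N·s/m

u + w = -5.5890;  u + w = √(2b)·v, so √(2b) = -5.5890/(-1.427) = 3.9166.
b = (√(2b))²/2 = 15.3400/2 = 7.6700.
(Check via u − w = 2F/√(2b): u − w = -18.0170, 2F/√(2b) = -18.0170.)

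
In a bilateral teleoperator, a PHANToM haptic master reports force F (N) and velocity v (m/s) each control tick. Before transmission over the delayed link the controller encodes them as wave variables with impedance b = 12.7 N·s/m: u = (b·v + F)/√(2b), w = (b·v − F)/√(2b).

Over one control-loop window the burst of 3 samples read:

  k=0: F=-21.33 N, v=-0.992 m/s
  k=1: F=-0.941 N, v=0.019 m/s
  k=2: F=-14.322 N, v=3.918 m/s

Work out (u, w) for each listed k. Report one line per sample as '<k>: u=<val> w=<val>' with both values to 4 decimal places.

0: u=-6.7320 w=1.7325
1: u=-0.1388 w=0.2346
2: u=7.0313 w=12.7148

k=0: b·v=12.7×(-0.992)=-12.5984; √(2b)=5.0398; u=(-12.5984+(-21.33))/5.0398=-6.7320, w=(-12.5984−(-21.33))/5.0398=1.7325
k=1: b·v=12.7×0.019=0.2413; √(2b)=5.0398; u=(0.2413+(-0.941))/5.0398=-0.1388, w=(0.2413−(-0.941))/5.0398=0.2346
k=2: b·v=12.7×3.918=49.7586; √(2b)=5.0398; u=(49.7586+(-14.322))/5.0398=7.0313, w=(49.7586−(-14.322))/5.0398=12.7148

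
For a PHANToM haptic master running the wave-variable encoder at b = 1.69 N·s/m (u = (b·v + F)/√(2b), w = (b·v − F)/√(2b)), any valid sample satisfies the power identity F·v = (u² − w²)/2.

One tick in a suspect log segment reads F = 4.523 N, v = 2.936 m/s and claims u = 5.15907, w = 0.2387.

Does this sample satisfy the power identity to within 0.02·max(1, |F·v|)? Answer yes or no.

F·v = 4.523×2.936 = 13.2795 W.
(u² − w²)/2 = (26.6160 − 0.0570)/2 = 13.2795 W.
|Δ| = 0.0000;  2% of max(1, |F·v|) = 0.2656.

yes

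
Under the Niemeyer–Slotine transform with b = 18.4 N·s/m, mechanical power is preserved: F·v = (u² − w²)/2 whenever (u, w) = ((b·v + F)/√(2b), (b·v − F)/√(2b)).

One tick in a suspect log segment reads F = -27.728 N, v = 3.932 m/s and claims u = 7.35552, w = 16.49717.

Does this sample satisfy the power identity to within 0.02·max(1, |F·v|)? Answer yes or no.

F·v = (-27.728)×3.932 = -109.02650 W.
(u² − w²)/2 = (54.10367 − 272.15662)/2 = -109.02647 W.
|Δ| = 0.00002;  2% of max(1, |F·v|) = 2.18053.

yes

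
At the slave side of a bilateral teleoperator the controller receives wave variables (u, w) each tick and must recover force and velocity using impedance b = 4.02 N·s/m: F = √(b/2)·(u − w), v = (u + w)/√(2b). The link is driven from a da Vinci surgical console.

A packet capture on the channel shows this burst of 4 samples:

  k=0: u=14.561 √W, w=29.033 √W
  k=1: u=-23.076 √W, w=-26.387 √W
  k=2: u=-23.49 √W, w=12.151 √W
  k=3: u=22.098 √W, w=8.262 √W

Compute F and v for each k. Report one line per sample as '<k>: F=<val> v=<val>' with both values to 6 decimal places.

0: F=-20.517601 v=15.374418
1: F=4.694153 v=-17.444255
2: F=-50.529838 v=-3.998957
3: F=19.615916 v=10.707146

k=0: u−w=-14.472000, u+w=43.594000; √(b/2)=1.417745, √(2b)=2.835489; F=1.417745×(-14.472)=-20.517601, v=43.594000/2.835489=15.374418
k=1: u−w=3.311000, u+w=-49.463000; √(b/2)=1.417745, √(2b)=2.835489; F=1.417745×3.311=4.694153, v=-49.463000/2.835489=-17.444255
k=2: u−w=-35.641000, u+w=-11.339000; √(b/2)=1.417745, √(2b)=2.835489; F=1.417745×(-35.641)=-50.529838, v=-11.339000/2.835489=-3.998957
k=3: u−w=13.836000, u+w=30.360000; √(b/2)=1.417745, √(2b)=2.835489; F=1.417745×13.836=19.615916, v=30.360000/2.835489=10.707146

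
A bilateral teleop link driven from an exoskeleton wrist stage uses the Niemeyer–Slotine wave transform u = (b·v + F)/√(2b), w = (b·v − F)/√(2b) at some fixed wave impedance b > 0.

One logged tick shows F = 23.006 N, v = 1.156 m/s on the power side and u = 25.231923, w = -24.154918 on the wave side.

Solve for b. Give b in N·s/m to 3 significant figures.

u + w = 1.077005;  u + w = √(2b)·v, so √(2b) = 1.077005/1.156 = 0.931665.
b = (√(2b))²/2 = 0.868000/2 = 0.434000.
(Check via u − w = 2F/√(2b): u − w = 49.386841, 2F/√(2b) = 49.386839.)

b = 0.434 N·s/m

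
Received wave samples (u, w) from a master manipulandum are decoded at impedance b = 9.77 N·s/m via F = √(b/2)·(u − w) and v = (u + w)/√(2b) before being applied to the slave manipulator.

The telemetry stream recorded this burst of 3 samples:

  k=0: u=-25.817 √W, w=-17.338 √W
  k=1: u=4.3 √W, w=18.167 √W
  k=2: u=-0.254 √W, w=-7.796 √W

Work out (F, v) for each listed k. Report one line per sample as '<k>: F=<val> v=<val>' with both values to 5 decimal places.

0: F=-18.74032 v=-9.76268
1: F=-30.64889 v=5.08256
2: F=16.66936 v=-1.82110

k=0: u−w=-8.47900, u+w=-43.15500; √(b/2)=2.21020, √(2b)=4.42041; F=2.21020×(-8.479)=-18.74032, v=-43.15500/4.42041=-9.76268
k=1: u−w=-13.86700, u+w=22.46700; √(b/2)=2.21020, √(2b)=4.42041; F=2.21020×(-13.867)=-30.64889, v=22.46700/4.42041=5.08256
k=2: u−w=7.54200, u+w=-8.05000; √(b/2)=2.21020, √(2b)=4.42041; F=2.21020×7.542=16.66936, v=-8.05000/4.42041=-1.82110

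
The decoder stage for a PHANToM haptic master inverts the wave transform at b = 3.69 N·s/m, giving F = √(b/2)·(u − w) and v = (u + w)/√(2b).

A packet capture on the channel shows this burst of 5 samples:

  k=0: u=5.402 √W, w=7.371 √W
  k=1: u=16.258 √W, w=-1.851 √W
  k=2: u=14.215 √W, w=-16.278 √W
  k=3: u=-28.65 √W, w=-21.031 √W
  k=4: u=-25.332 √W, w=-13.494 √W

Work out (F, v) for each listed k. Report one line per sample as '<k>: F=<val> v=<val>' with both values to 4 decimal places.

k=0: u−w=-1.9690, u+w=12.7730; √(b/2)=1.3583, √(2b)=2.7166; F=1.3583×(-1.969)=-2.6745, v=12.7730/2.7166=4.7018
k=1: u−w=18.1090, u+w=14.4070; √(b/2)=1.3583, √(2b)=2.7166; F=1.3583×18.109=24.5976, v=14.4070/2.7166=5.3033
k=2: u−w=30.4930, u+w=-2.0630; √(b/2)=1.3583, √(2b)=2.7166; F=1.3583×30.493=41.4189, v=-2.0630/2.7166=-0.7594
k=3: u−w=-7.6190, u+w=-49.6810; √(b/2)=1.3583, √(2b)=2.7166; F=1.3583×(-7.619)=-10.3489, v=-49.6810/2.7166=-18.2878
k=4: u−w=-11.8380, u+w=-38.8260; √(b/2)=1.3583, √(2b)=2.7166; F=1.3583×(-11.838)=-16.0796, v=-38.8260/2.7166=-14.2920

0: F=-2.6745 v=4.7018
1: F=24.5976 v=5.3033
2: F=41.4189 v=-0.7594
3: F=-10.3489 v=-18.2878
4: F=-16.0796 v=-14.2920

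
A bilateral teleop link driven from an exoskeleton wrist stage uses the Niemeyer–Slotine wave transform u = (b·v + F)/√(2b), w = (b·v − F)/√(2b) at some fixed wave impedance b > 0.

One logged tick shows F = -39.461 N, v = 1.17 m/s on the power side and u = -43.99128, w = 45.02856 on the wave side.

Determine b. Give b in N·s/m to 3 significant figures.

u + w = 1.0373;  u + w = √(2b)·v, so √(2b) = 1.0373/1.17 = 0.8866.
b = (√(2b))²/2 = 0.7860/2 = 0.3930.
(Check via u − w = 2F/√(2b): u − w = -89.0198, 2F/√(2b) = -89.0201.)

b = 0.393 N·s/m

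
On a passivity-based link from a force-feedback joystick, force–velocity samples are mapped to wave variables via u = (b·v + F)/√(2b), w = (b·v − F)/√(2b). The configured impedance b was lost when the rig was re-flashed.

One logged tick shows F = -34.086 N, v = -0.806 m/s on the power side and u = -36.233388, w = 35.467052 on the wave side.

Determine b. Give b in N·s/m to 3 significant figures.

u + w = -0.766336;  u + w = √(2b)·v, so √(2b) = -0.766336/(-0.806) = 0.950789.
b = (√(2b))²/2 = 0.904000/2 = 0.452000.
(Check via u − w = 2F/√(2b): u − w = -71.700440, 2F/√(2b) = -71.700445.)

b = 0.452 N·s/m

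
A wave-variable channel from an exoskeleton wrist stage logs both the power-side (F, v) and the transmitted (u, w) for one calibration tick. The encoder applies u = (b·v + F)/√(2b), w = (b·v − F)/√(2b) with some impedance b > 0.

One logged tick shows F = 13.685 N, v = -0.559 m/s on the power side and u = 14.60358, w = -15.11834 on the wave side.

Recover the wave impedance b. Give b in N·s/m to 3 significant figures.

b = 0.424 N·s/m

u + w = -0.51476;  u + w = √(2b)·v, so √(2b) = -0.51476/(-0.559) = 0.92086.
b = (√(2b))²/2 = 0.84798/2 = 0.42399.
(Check via u − w = 2F/√(2b): u − w = 29.72192, 2F/√(2b) = 29.72226.)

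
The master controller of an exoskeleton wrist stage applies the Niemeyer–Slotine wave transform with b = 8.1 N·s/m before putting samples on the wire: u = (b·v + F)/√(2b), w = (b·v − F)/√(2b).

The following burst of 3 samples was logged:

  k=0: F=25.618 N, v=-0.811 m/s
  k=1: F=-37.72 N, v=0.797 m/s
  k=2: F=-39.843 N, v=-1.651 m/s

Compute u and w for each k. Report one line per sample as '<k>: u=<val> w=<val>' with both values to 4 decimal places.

k=0: b·v=8.1×(-0.811)=-6.5691; √(2b)=4.0249; u=(-6.5691+25.618)/4.0249=4.7327, w=(-6.5691−25.618)/4.0249=-7.9969
k=1: b·v=8.1×0.797=6.4557; √(2b)=4.0249; u=(6.4557+(-37.72))/4.0249=-7.7677, w=(6.4557−(-37.72))/4.0249=10.9755
k=2: b·v=8.1×(-1.651)=-13.3731; √(2b)=4.0249; u=(-13.3731+(-39.843))/4.0249=-13.2216, w=(-13.3731−(-39.843))/4.0249=6.5765

0: u=4.7327 w=-7.9969
1: u=-7.7677 w=10.9755
2: u=-13.2216 w=6.5765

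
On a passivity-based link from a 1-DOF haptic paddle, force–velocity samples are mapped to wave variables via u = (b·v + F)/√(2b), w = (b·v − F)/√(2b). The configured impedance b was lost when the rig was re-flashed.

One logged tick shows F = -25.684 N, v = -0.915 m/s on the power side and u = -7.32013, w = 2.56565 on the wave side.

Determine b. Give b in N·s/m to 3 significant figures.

b = 13.5 N·s/m

u + w = -4.7545;  u + w = √(2b)·v, so √(2b) = -4.7545/(-0.915) = 5.1962.
b = (√(2b))²/2 = 27.0000/2 = 13.5000.
(Check via u − w = 2F/√(2b): u − w = -9.8858, 2F/√(2b) = -9.8858.)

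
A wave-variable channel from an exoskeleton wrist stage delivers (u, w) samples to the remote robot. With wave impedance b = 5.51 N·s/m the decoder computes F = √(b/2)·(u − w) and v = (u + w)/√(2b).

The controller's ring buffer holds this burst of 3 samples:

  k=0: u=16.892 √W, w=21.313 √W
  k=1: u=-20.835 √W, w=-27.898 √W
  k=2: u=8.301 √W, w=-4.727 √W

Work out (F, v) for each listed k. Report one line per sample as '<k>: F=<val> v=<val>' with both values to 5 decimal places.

0: F=-7.33806 v=11.50878
1: F=11.72330 v=-14.68021
2: F=21.62413 v=1.07662

k=0: u−w=-4.42100, u+w=38.20500; √(b/2)=1.65982, √(2b)=3.31964; F=1.65982×(-4.421)=-7.33806, v=38.20500/3.31964=11.50878
k=1: u−w=7.06300, u+w=-48.73300; √(b/2)=1.65982, √(2b)=3.31964; F=1.65982×7.063=11.72330, v=-48.73300/3.31964=-14.68021
k=2: u−w=13.02800, u+w=3.57400; √(b/2)=1.65982, √(2b)=3.31964; F=1.65982×13.028=21.62413, v=3.57400/3.31964=1.07662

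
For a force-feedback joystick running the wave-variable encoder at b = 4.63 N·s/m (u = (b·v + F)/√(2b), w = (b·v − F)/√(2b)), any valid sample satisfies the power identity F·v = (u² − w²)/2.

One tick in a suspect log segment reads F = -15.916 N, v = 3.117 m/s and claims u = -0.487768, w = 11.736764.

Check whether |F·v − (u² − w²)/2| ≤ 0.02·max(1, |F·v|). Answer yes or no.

no

F·v = (-15.916)×3.117 = -49.610172 W.
(u² − w²)/2 = (0.237918 − 137.751629)/2 = -68.756856 W.
|Δ| = 19.146684;  2% of max(1, |F·v|) = 0.992203.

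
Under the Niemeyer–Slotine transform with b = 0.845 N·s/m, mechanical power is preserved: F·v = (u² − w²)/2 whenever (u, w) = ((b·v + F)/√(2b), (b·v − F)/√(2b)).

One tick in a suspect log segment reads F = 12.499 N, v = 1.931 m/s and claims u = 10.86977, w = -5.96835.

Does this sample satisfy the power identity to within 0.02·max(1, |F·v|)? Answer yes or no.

no

F·v = 12.499×1.931 = 24.1356 W.
(u² − w²)/2 = (118.1519 − 35.6212)/2 = 41.2653 W.
|Δ| = 17.1298;  2% of max(1, |F·v|) = 0.4827.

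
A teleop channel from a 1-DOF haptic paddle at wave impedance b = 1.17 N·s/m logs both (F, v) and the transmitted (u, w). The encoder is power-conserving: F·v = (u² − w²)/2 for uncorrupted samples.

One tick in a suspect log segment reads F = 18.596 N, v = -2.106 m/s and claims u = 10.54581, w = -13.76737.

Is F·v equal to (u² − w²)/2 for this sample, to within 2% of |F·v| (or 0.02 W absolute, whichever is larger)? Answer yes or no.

F·v = 18.596×(-2.106) = -39.1632 W.
(u² − w²)/2 = (111.2141 − 189.5405)/2 = -39.1632 W.
|Δ| = 0.0000;  2% of max(1, |F·v|) = 0.7833.

yes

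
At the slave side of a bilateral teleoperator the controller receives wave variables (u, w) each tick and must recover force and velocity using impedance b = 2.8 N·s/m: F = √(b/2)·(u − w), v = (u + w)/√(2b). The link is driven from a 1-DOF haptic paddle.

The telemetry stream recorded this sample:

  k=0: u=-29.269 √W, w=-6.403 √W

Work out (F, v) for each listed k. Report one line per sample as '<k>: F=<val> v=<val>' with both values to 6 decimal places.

k=0: u−w=-22.866000, u+w=-35.672000; √(b/2)=1.183216, √(2b)=2.366432; F=1.183216×(-22.866)=-27.055416, v=-35.672000/2.366432=-15.074171

0: F=-27.055416 v=-15.074171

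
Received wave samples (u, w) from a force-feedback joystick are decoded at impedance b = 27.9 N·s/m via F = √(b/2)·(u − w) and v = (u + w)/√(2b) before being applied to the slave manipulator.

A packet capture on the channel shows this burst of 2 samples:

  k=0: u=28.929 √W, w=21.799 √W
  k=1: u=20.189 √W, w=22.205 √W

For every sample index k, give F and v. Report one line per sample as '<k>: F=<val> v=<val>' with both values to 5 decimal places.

0: F=26.63034 v=6.79095
1: F=-7.52970 v=5.67528

k=0: u−w=7.13000, u+w=50.72800; √(b/2)=3.73497, √(2b)=7.46994; F=3.73497×7.13=26.63034, v=50.72800/7.46994=6.79095
k=1: u−w=-2.01600, u+w=42.39400; √(b/2)=3.73497, √(2b)=7.46994; F=3.73497×(-2.016)=-7.52970, v=42.39400/7.46994=5.67528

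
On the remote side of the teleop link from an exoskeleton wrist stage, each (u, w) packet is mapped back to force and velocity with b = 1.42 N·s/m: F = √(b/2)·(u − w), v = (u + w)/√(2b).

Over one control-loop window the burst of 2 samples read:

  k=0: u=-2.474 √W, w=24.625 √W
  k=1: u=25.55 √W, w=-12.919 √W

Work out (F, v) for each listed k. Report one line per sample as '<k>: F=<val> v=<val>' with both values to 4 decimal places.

k=0: u−w=-27.0990, u+w=22.1510; √(b/2)=0.8426, √(2b)=1.6852; F=0.8426×(-27.099)=-22.8340, v=22.1510/1.6852=13.1442
k=1: u−w=38.4690, u+w=12.6310; √(b/2)=0.8426, √(2b)=1.6852; F=0.8426×38.469=32.4146, v=12.6310/1.6852=7.4951

0: F=-22.8340 v=13.1442
1: F=32.4146 v=7.4951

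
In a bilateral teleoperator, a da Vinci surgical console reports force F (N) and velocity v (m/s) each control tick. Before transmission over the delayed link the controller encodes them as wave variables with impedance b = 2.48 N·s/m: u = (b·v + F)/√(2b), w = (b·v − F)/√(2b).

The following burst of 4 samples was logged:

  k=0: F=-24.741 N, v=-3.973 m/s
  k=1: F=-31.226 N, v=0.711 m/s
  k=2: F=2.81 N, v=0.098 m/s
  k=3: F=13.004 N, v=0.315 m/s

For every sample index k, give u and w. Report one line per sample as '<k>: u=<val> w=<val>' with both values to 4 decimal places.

0: u=-15.5332 w=6.6849
1: u=-13.2292 w=14.8126
2: u=1.3709 w=-1.1526
3: u=6.1897 w=-5.4882

k=0: b·v=2.48×(-3.973)=-9.8530; √(2b)=2.2271; u=(-9.8530+(-24.741))/2.2271=-15.5332, w=(-9.8530−(-24.741))/2.2271=6.6849
k=1: b·v=2.48×0.711=1.7633; √(2b)=2.2271; u=(1.7633+(-31.226))/2.2271=-13.2292, w=(1.7633−(-31.226))/2.2271=14.8126
k=2: b·v=2.48×0.098=0.2430; √(2b)=2.2271; u=(0.2430+2.81)/2.2271=1.3709, w=(0.2430−2.81)/2.2271=-1.1526
k=3: b·v=2.48×0.315=0.7812; √(2b)=2.2271; u=(0.7812+13.004)/2.2271=6.1897, w=(0.7812−13.004)/2.2271=-5.4882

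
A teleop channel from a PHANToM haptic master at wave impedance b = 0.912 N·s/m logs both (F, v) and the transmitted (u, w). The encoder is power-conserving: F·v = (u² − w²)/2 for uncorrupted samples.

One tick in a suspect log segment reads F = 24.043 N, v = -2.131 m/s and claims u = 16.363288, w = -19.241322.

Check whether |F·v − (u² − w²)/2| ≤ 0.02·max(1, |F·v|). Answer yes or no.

yes

F·v = 24.043×(-2.131) = -51.235633 W.
(u² − w²)/2 = (267.757194 − 370.228472)/2 = -51.235639 W.
|Δ| = 0.000006;  2% of max(1, |F·v|) = 1.024713.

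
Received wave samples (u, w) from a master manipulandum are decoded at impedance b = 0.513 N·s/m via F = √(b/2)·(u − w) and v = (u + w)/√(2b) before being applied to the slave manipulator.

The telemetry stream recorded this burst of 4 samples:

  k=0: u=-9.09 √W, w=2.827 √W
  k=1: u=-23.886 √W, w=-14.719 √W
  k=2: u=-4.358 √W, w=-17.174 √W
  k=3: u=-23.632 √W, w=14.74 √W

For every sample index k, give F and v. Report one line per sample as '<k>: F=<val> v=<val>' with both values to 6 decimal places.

k=0: u−w=-11.917000, u+w=-6.263000; √(b/2)=0.506458, √(2b)=1.012917; F=0.506458×(-11.917)=-6.035463, v=-6.263000/1.012917=-6.183135
k=1: u−w=-9.167000, u+w=-38.605000; √(b/2)=0.506458, √(2b)=1.012917; F=0.506458×(-9.167)=-4.642703, v=-38.605000/1.012917=-38.112714
k=2: u−w=12.816000, u+w=-21.532000; √(b/2)=0.506458, √(2b)=1.012917; F=0.506458×12.816=6.490769, v=-21.532000/1.012917=-21.257427
k=3: u−w=-38.372000, u+w=-8.892000; √(b/2)=0.506458, √(2b)=1.012917; F=0.506458×(-38.372)=-19.433818, v=-8.892000/1.012917=-8.778610

0: F=-6.035463 v=-6.183135
1: F=-4.642703 v=-38.112714
2: F=6.490769 v=-21.257427
3: F=-19.433818 v=-8.778610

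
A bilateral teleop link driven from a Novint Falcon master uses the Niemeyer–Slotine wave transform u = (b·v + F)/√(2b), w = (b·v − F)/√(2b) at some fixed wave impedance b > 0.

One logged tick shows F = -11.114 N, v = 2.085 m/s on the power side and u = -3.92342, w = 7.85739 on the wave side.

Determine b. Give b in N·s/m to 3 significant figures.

b = 1.78 N·s/m

u + w = 3.9340;  u + w = √(2b)·v, so √(2b) = 3.9340/2.085 = 1.8868.
b = (√(2b))²/2 = 3.5600/2 = 1.7800.
(Check via u − w = 2F/√(2b): u − w = -11.7808, 2F/√(2b) = -11.7808.)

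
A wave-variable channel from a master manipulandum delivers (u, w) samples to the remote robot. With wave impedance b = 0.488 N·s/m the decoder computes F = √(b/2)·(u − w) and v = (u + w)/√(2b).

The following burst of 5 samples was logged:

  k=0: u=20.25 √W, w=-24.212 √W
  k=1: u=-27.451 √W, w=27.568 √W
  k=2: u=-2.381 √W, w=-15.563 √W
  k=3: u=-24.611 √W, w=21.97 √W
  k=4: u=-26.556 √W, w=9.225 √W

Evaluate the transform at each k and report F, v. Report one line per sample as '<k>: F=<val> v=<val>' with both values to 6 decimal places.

0: F=21.962608 v=-4.010417
1: F=-27.177381 v=0.118430
2: F=6.511428 v=-18.163283
3: F=-23.009317 v=-2.673274
4: F=-17.674510 v=-17.542792

k=0: u−w=44.462000, u+w=-3.962000; √(b/2)=0.493964, √(2b)=0.987927; F=0.493964×44.462=21.962608, v=-3.962000/0.987927=-4.010417
k=1: u−w=-55.019000, u+w=0.117000; √(b/2)=0.493964, √(2b)=0.987927; F=0.493964×(-55.019)=-27.177381, v=0.117000/0.987927=0.118430
k=2: u−w=13.182000, u+w=-17.944000; √(b/2)=0.493964, √(2b)=0.987927; F=0.493964×13.182=6.511428, v=-17.944000/0.987927=-18.163283
k=3: u−w=-46.581000, u+w=-2.641000; √(b/2)=0.493964, √(2b)=0.987927; F=0.493964×(-46.581)=-23.009317, v=-2.641000/0.987927=-2.673274
k=4: u−w=-35.781000, u+w=-17.331000; √(b/2)=0.493964, √(2b)=0.987927; F=0.493964×(-35.781)=-17.674510, v=-17.331000/0.987927=-17.542792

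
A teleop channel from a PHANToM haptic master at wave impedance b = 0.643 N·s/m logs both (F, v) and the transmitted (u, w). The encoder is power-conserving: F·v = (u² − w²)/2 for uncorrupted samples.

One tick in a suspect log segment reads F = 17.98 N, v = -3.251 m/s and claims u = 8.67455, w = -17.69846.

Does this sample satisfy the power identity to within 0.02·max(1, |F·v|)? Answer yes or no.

no

F·v = 17.98×(-3.251) = -58.45298 W.
(u² − w²)/2 = (75.24782 − 313.23549)/2 = -118.99383 W.
|Δ| = 60.54085;  2% of max(1, |F·v|) = 1.16906.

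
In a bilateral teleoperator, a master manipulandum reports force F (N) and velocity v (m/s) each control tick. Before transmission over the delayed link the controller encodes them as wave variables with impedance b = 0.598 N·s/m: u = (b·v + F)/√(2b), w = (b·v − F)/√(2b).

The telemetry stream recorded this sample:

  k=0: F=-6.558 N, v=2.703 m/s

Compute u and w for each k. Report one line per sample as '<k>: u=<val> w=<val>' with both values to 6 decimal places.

k=0: b·v=0.598×2.703=1.616394; √(2b)=1.093618; u=(1.616394+(-6.558))/1.093618=-4.518586, w=(1.616394−(-6.558))/1.093618=7.474635

0: u=-4.518586 w=7.474635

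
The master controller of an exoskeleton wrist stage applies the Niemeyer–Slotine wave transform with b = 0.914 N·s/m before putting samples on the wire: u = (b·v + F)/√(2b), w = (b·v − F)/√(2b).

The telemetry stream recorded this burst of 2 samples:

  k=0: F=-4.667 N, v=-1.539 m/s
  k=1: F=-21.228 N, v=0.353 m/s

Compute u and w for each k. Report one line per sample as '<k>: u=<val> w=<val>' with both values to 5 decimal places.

0: u=-4.49222 w=2.41144
1: u=-15.46214 w=15.93941

k=0: b·v=0.914×(-1.539)=-1.40665; √(2b)=1.35204; u=(-1.40665+(-4.667))/1.35204=-4.49222, w=(-1.40665−(-4.667))/1.35204=2.41144
k=1: b·v=0.914×0.353=0.32264; √(2b)=1.35204; u=(0.32264+(-21.228))/1.35204=-15.46214, w=(0.32264−(-21.228))/1.35204=15.93941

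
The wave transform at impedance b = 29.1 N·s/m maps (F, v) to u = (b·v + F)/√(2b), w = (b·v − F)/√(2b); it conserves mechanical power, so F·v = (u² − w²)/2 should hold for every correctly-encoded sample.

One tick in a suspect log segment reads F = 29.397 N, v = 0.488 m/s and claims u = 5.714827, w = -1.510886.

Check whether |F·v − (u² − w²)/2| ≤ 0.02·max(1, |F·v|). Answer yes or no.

F·v = 29.397×0.488 = 14.345736 W.
(u² − w²)/2 = (32.659248 − 2.282777)/2 = 15.188236 W.
|Δ| = 0.842500;  2% of max(1, |F·v|) = 0.286915.

no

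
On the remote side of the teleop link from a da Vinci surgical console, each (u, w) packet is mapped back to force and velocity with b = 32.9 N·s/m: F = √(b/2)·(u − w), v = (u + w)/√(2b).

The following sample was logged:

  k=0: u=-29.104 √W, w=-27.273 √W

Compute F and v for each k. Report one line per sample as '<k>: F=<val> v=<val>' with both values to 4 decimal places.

0: F=-7.4263 v=-6.9501

k=0: u−w=-1.8310, u+w=-56.3770; √(b/2)=4.0559, √(2b)=8.1117; F=4.0559×(-1.831)=-7.4263, v=-56.3770/8.1117=-6.9501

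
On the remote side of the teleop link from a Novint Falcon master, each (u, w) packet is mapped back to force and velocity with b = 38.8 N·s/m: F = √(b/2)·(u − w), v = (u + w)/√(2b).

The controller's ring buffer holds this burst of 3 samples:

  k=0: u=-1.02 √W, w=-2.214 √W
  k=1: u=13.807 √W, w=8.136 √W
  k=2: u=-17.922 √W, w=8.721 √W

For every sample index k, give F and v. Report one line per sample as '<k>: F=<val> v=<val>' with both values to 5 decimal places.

k=0: u−w=1.19400, u+w=-3.23400; √(b/2)=4.40454, √(2b)=8.80909; F=4.40454×1.194=5.25902, v=-3.23400/8.80909=-0.36712
k=1: u−w=5.67100, u+w=21.94300; √(b/2)=4.40454, √(2b)=8.80909; F=4.40454×5.671=24.97816, v=21.94300/8.80909=2.49095
k=2: u−w=-26.64300, u+w=-9.20100; √(b/2)=4.40454, √(2b)=8.80909; F=4.40454×(-26.643)=-117.35024, v=-9.20100/8.80909=-1.04449

0: F=5.25902 v=-0.36712
1: F=24.97816 v=2.49095
2: F=-117.35024 v=-1.04449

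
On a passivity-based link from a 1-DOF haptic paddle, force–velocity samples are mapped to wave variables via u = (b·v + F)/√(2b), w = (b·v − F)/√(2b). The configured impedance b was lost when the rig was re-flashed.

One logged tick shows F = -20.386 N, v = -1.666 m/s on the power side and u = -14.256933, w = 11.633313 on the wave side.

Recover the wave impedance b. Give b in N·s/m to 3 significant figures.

u + w = -2.623620;  u + w = √(2b)·v, so √(2b) = -2.623620/(-1.666) = 1.574802.
b = (√(2b))²/2 = 2.480001/2 = 1.240001.
(Check via u − w = 2F/√(2b): u − w = -25.890246, 2F/√(2b) = -25.890240.)

b = 1.24 N·s/m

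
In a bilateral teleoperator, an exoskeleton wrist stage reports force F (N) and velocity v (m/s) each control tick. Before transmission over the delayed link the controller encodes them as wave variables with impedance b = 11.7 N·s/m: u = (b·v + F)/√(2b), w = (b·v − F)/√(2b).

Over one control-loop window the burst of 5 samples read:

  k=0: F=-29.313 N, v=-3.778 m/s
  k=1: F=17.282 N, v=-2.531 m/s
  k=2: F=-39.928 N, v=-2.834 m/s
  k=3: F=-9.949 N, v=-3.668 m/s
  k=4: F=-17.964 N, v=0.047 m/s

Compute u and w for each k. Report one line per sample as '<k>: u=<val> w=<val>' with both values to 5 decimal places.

k=0: b·v=11.7×(-3.778)=-44.20260; √(2b)=4.83735; u=(-44.20260+(-29.313))/4.83735=-15.19748, w=(-44.20260−(-29.313))/4.83735=-3.07805
k=1: b·v=11.7×(-2.531)=-29.61270; √(2b)=4.83735; u=(-29.61270+17.282)/4.83735=-2.54906, w=(-29.61270−17.282)/4.83735=-9.69429
k=2: b·v=11.7×(-2.834)=-33.15780; √(2b)=4.83735; u=(-33.15780+(-39.928))/4.83735=-15.10863, w=(-33.15780−(-39.928))/4.83735=1.39957
k=3: b·v=11.7×(-3.668)=-42.91560; √(2b)=4.83735; u=(-42.91560+(-9.949))/4.83735=-10.92841, w=(-42.91560−(-9.949))/4.83735=-6.81501
k=4: b·v=11.7×0.047=0.54990; √(2b)=4.83735; u=(0.54990+(-17.964))/4.83735=-3.59992, w=(0.54990−(-17.964))/4.83735=3.82728

0: u=-15.19748 w=-3.07805
1: u=-2.54906 w=-9.69429
2: u=-15.10863 w=1.39957
3: u=-10.92841 w=-6.81501
4: u=-3.59992 w=3.82728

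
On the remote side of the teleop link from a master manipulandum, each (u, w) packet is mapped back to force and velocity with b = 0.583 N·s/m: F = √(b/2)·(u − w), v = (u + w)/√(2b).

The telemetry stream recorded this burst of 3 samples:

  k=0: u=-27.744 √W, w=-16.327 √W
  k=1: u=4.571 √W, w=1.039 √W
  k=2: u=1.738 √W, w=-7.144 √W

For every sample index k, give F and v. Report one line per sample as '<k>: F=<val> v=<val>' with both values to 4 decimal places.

k=0: u−w=-11.4170, u+w=-44.0710; √(b/2)=0.5399, √(2b)=1.0798; F=0.5399×(-11.417)=-6.1641, v=-44.0710/1.0798=-40.8135
k=1: u−w=3.5320, u+w=5.6100; √(b/2)=0.5399, √(2b)=1.0798; F=0.5399×3.532=1.9070, v=5.6100/1.0798=5.1953
k=2: u−w=8.8820, u+w=-5.4060; √(b/2)=0.5399, √(2b)=1.0798; F=0.5399×8.882=4.7955, v=-5.4060/1.0798=-5.0064

0: F=-6.1641 v=-40.8135
1: F=1.9070 v=5.1953
2: F=4.7955 v=-5.0064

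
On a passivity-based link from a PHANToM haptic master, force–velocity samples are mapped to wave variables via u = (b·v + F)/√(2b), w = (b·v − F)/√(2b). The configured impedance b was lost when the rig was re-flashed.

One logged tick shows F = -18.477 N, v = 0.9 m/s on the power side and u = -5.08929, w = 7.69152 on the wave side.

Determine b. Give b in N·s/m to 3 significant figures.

b = 4.18 N·s/m

u + w = 2.6022;  u + w = √(2b)·v, so √(2b) = 2.6022/0.9 = 2.8914.
b = (√(2b))²/2 = 8.3600/2 = 4.1800.
(Check via u − w = 2F/√(2b): u − w = -12.7808, 2F/√(2b) = -12.7808.)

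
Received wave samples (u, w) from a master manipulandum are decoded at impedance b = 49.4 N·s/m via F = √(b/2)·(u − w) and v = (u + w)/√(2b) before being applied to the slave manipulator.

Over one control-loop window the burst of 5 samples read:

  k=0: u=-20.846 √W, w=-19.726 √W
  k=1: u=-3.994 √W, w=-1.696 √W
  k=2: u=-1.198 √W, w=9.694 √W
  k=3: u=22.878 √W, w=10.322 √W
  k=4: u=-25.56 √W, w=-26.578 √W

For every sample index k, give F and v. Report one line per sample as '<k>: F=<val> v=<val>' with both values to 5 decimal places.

0: F=-5.56630 v=-4.08176
1: F=-11.42085 v=-0.57245
2: F=-54.13225 v=0.85474
3: F=62.40218 v=3.34010
4: F=5.05937 v=-5.24537

k=0: u−w=-1.12000, u+w=-40.57200; √(b/2)=4.96991, √(2b)=9.93982; F=4.96991×(-1.12)=-5.56630, v=-40.57200/9.93982=-4.08176
k=1: u−w=-2.29800, u+w=-5.69000; √(b/2)=4.96991, √(2b)=9.93982; F=4.96991×(-2.298)=-11.42085, v=-5.69000/9.93982=-0.57245
k=2: u−w=-10.89200, u+w=8.49600; √(b/2)=4.96991, √(2b)=9.93982; F=4.96991×(-10.892)=-54.13225, v=8.49600/9.93982=0.85474
k=3: u−w=12.55600, u+w=33.20000; √(b/2)=4.96991, √(2b)=9.93982; F=4.96991×12.556=62.40218, v=33.20000/9.93982=3.34010
k=4: u−w=1.01800, u+w=-52.13800; √(b/2)=4.96991, √(2b)=9.93982; F=4.96991×1.018=5.05937, v=-52.13800/9.93982=-5.24537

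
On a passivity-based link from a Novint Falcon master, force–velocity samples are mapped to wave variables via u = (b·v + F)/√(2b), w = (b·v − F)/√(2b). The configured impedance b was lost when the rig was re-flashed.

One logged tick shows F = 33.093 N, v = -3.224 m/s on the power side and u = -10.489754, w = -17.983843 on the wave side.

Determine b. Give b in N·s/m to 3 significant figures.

u + w = -28.473597;  u + w = √(2b)·v, so √(2b) = -28.473597/(-3.224) = 8.831761.
b = (√(2b))²/2 = 78.000000/2 = 39.000000.
(Check via u − w = 2F/√(2b): u − w = 7.494089, 2F/√(2b) = 7.494089.)

b = 39 N·s/m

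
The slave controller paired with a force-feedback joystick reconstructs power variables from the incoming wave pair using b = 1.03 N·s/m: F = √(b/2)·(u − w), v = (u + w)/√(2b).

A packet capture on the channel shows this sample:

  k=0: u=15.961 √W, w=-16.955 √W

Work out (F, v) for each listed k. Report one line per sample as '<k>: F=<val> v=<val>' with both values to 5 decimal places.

k=0: u−w=32.91600, u+w=-0.99400; √(b/2)=0.71764, √(2b)=1.43527; F=0.71764×32.916=23.62167, v=-0.99400/1.43527=-0.69255

0: F=23.62167 v=-0.69255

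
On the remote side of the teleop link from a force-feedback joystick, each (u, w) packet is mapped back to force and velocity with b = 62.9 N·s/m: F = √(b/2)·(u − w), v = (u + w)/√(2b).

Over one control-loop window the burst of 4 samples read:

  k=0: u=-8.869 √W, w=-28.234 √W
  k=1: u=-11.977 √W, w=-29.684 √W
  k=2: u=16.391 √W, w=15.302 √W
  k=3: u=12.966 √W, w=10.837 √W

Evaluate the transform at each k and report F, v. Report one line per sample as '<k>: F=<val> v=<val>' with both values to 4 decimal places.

k=0: u−w=19.3650, u+w=-37.1030; √(b/2)=5.6080, √(2b)=11.2161; F=5.6080×19.365=108.5995, v=-37.1030/11.2161=-3.3080
k=1: u−w=17.7070, u+w=-41.6610; √(b/2)=5.6080, √(2b)=11.2161; F=5.6080×17.707=99.3014, v=-41.6610/11.2161=-3.7144
k=2: u−w=1.0890, u+w=31.6930; √(b/2)=5.6080, √(2b)=11.2161; F=5.6080×1.089=6.1071, v=31.6930/11.2161=2.8257
k=3: u−w=2.1290, u+w=23.8030; √(b/2)=5.6080, √(2b)=11.2161; F=5.6080×2.129=11.9395, v=23.8030/11.2161=2.1222

0: F=108.5995 v=-3.3080
1: F=99.3014 v=-3.7144
2: F=6.1071 v=2.8257
3: F=11.9395 v=2.1222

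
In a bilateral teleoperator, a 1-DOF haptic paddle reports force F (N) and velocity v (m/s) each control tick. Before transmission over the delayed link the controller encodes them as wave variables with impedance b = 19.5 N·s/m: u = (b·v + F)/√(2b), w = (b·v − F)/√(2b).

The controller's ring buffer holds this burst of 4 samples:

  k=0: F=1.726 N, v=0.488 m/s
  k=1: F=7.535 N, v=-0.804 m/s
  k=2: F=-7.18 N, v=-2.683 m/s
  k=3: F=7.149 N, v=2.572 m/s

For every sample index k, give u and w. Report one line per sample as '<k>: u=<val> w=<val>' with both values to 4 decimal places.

0: u=1.8002 w=1.2474
1: u=-1.3039 w=-3.7171
2: u=-9.5274 w=-7.2279
3: u=9.1758 w=6.8863

k=0: b·v=19.5×0.488=9.5160; √(2b)=6.2450; u=(9.5160+1.726)/6.2450=1.8002, w=(9.5160−1.726)/6.2450=1.2474
k=1: b·v=19.5×(-0.804)=-15.6780; √(2b)=6.2450; u=(-15.6780+7.535)/6.2450=-1.3039, w=(-15.6780−7.535)/6.2450=-3.7171
k=2: b·v=19.5×(-2.683)=-52.3185; √(2b)=6.2450; u=(-52.3185+(-7.18))/6.2450=-9.5274, w=(-52.3185−(-7.18))/6.2450=-7.2279
k=3: b·v=19.5×2.572=50.1540; √(2b)=6.2450; u=(50.1540+7.149)/6.2450=9.1758, w=(50.1540−7.149)/6.2450=6.8863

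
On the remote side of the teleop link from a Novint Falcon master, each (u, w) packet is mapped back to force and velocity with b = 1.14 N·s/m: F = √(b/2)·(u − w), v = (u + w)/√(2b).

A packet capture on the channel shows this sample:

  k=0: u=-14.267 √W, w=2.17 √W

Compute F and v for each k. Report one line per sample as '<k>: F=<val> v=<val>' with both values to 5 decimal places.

k=0: u−w=-16.43700, u+w=-12.09700; √(b/2)=0.75498, √(2b)=1.50997; F=0.75498×(-16.437)=-12.40966, v=-12.09700/1.50997=-8.01143

0: F=-12.40966 v=-8.01143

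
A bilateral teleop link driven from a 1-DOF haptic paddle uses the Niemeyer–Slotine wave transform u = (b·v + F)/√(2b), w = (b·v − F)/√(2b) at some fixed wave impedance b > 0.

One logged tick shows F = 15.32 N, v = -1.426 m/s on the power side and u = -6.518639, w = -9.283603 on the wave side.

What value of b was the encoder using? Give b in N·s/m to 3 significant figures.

u + w = -15.802242;  u + w = √(2b)·v, so √(2b) = -15.802242/(-1.426) = 11.081516.
b = (√(2b))²/2 = 122.800000/2 = 61.400000.
(Check via u − w = 2F/√(2b): u − w = 2.764964, 2F/√(2b) = 2.764965.)

b = 61.4 N·s/m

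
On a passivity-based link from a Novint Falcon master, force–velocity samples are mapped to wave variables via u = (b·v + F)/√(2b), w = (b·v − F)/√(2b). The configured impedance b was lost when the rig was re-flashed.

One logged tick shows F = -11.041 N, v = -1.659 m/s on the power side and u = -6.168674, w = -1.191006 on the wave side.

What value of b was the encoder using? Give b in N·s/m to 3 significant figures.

u + w = -7.359680;  u + w = √(2b)·v, so √(2b) = -7.359680/(-1.659) = 4.436215.
b = (√(2b))²/2 = 19.680000/2 = 9.840000.
(Check via u − w = 2F/√(2b): u − w = -4.977668, 2F/√(2b) = -4.977667.)

b = 9.84 N·s/m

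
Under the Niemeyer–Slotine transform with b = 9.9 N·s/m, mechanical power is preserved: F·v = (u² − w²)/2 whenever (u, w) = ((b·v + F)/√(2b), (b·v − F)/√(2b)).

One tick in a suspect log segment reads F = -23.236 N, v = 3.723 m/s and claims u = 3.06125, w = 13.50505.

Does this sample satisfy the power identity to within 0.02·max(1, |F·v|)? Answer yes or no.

yes

F·v = (-23.236)×3.723 = -86.5076 W.
(u² − w²)/2 = (9.3713 − 182.3864)/2 = -86.5076 W.
|Δ| = 0.0001;  2% of max(1, |F·v|) = 1.7302.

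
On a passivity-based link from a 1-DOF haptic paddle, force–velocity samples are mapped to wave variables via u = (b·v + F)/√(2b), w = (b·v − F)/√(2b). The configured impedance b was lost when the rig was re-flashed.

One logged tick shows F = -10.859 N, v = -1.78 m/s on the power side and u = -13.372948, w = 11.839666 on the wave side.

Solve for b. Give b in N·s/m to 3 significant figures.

b = 0.371 N·s/m

u + w = -1.533282;  u + w = √(2b)·v, so √(2b) = -1.533282/(-1.78) = 0.861394.
b = (√(2b))²/2 = 0.742000/2 = 0.371000.
(Check via u − w = 2F/√(2b): u − w = -25.212614, 2F/√(2b) = -25.212609.)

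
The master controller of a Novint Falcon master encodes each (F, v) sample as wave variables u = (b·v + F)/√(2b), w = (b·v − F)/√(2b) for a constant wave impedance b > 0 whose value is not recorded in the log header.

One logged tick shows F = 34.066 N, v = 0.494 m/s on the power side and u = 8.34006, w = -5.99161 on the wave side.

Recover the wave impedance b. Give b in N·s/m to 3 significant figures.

b = 11.3 N·s/m

u + w = 2.34845;  u + w = √(2b)·v, so √(2b) = 2.34845/0.494 = 4.75395.
b = (√(2b))²/2 = 22.60002/2 = 11.30001.
(Check via u − w = 2F/√(2b): u − w = 14.33167, 2F/√(2b) = 14.33167.)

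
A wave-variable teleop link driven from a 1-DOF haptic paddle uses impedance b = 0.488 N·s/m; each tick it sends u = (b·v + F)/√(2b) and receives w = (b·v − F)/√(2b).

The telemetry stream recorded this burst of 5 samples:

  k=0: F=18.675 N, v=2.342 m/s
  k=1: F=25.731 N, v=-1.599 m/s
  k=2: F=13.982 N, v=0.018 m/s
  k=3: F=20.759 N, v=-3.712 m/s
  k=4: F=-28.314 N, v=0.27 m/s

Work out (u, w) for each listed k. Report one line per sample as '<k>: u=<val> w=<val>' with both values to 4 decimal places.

k=0: b·v=0.488×2.342=1.1429; √(2b)=0.9879; u=(1.1429+18.675)/0.9879=20.0601, w=(1.1429−18.675)/0.9879=-17.7464
k=1: b·v=0.488×(-1.599)=-0.7803; √(2b)=0.9879; u=(-0.7803+25.731)/0.9879=25.2556, w=(-0.7803−25.731)/0.9879=-26.8353
k=2: b·v=0.488×0.018=0.0088; √(2b)=0.9879; u=(0.0088+13.982)/0.9879=14.1618, w=(0.0088−13.982)/0.9879=-14.1440
k=3: b·v=0.488×(-3.712)=-1.8115; √(2b)=0.9879; u=(-1.8115+20.759)/0.9879=19.1791, w=(-1.8115−20.759)/0.9879=-22.8463
k=4: b·v=0.488×0.27=0.1318; √(2b)=0.9879; u=(0.1318+(-28.314))/0.9879=-28.5266, w=(0.1318−(-28.314))/0.9879=28.7934

0: u=20.0601 w=-17.7464
1: u=25.2556 w=-26.8353
2: u=14.1618 w=-14.1440
3: u=19.1791 w=-22.8463
4: u=-28.5266 w=28.7934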